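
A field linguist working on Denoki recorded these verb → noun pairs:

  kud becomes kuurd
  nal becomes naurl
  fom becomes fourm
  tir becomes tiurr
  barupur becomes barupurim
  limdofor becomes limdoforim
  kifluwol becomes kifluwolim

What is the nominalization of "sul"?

"sul" has 1 vowel. The stems with 1 vowel (kud → kuurd, nal → naurl, fom → fourm) insert -ur- after the first vowel.
So sul → suurl.

suurl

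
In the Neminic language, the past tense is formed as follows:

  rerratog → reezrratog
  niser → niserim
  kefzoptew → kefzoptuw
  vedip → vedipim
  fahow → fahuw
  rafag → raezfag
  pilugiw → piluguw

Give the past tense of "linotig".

niser and kefzoptew both have last vowel 'e' yet inflect differently (niserim, kefzoptuw), so the last vowel is not what conditions the rule; the final letter is.
"linotig" ends in -g. The stems ending in -g (rerratog → reezrratog, rafag → raezfag) insert -ez- after the first vowel.
So linotig → lieznotig.

lieznotig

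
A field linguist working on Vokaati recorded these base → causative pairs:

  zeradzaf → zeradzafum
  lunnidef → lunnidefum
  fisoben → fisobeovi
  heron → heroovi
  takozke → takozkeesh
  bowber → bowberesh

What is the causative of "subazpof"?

subazpofum

"subazpof" ends in -f. The stems ending in -f (zeradzaf → zeradzafum, lunnidef → lunnidefum) add -um.
So subazpof → subazpofum.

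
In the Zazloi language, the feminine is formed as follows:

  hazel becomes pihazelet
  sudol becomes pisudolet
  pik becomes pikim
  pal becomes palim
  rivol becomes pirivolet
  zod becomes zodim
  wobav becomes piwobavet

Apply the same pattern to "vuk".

vukim

"vuk" has 1 vowel. The stems with 1 vowel (zod → zodim, pal → palim, pik → pikim) add -im.
So vuk → vukim.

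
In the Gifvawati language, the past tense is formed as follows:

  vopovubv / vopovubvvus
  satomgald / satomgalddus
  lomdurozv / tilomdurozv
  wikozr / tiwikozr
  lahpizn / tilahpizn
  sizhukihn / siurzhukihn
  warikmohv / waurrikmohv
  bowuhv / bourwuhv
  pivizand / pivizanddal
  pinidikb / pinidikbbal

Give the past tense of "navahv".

"navahv" has second-to-last letter 'h'. The stems whose second-to-last letter is 'h' (sizhukihn → siurzhukihn, warikmohv → waurrikmohv, bowuhv → bourwuhv) insert -ur- after the first vowel.
The other patterns: stems whose second-to-last letter is 'b' or 'l' double the final consonant and add -us; stems whose second-to-last letter is 'z' add the prefix ti-; stems whose second-to-last letter is 'k' or 'n' double the final consonant and add -al.
So navahv → naurvahv.

naurvahv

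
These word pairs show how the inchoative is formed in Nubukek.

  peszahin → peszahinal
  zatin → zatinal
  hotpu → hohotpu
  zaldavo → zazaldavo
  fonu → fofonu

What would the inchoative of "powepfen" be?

zatin and zaldavo both begin with z- yet inflect differently (zatinal, zazaldavo), so the first letter is not what conditions the rule; whether the stem ends in a vowel or a consonant is.
"powepfen" ends in a consonant. The stems ending in a consonant (peszahin → peszahinal, zatin → zatinal) add -al.
The other pattern: stems ending in a vowel repeat the first consonant+vowel as a prefix.
So powepfen → powepfenal.

powepfenal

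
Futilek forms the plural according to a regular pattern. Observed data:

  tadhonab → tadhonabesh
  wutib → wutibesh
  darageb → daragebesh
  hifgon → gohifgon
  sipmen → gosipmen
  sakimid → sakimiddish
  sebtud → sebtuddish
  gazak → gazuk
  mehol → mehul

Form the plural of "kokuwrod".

darageb and sipmen both have last vowel 'e' yet inflect differently (daragebesh, gosipmen), so the last vowel is not what conditions the rule; the final letter is.
"kokuwrod" ends in -d. The stems ending in -d (sakimid → sakimiddish, sebtud → sebtuddish) double the final consonant and add -ish.
So kokuwrod → kokuwroddish.

kokuwroddish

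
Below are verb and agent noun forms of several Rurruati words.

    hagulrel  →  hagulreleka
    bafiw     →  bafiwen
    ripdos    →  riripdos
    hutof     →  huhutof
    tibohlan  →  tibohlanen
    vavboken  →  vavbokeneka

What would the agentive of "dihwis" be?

"dihwis" has last vowel 'i'. The one such stem in the data (bafiw → bafiwen) adds -en, so the same rule applies.
The other patterns: stems whose last vowel is 'e' add -eka; stems whose last vowel is 'o' repeat the first consonant+vowel as a prefix.
So dihwis → dihwisen.

dihwisen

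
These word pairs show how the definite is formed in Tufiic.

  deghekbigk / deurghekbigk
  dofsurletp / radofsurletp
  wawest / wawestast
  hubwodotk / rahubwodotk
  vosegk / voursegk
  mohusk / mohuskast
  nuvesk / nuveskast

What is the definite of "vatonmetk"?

ravatonmetk

hubwodotk and vosegk both end in -k yet inflect differently (rahubwodotk, voursegk), so the final letter is not what conditions the rule; the second-to-last letter is.
"vatonmetk" has second-to-last letter 't'. The stems whose second-to-last letter is 't' (hubwodotk → rahubwodotk, dofsurletp → radofsurletp) add the prefix ra-.
The other patterns: stems whose second-to-last letter is 'g' insert -ur- after the first vowel; stems whose second-to-last letter is 's' add -ast.
So vatonmetk → ravatonmetk.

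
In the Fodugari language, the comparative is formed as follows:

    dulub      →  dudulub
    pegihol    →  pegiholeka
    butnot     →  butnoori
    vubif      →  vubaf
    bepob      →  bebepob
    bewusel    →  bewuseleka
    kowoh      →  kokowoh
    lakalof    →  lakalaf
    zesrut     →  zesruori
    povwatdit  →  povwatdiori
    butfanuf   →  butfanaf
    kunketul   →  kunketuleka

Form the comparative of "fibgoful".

fibgofuleka

"fibgoful" ends in -l. The stems ending in -l (pegihol → pegiholeka, bewusel → bewuseleka, kunketul → kunketuleka) add -eka.
So fibgoful → fibgofuleka.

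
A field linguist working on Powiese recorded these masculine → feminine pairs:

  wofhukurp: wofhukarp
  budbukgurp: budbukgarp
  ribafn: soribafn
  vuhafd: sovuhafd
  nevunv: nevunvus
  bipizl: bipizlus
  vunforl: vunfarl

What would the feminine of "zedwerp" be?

zedwarp

vunforl and bipizl both end in -l yet inflect differently (vunfarl, bipizlus), so the final letter is not what conditions the rule; the second-to-last letter is.
"zedwerp" has second-to-last letter 'r'. The stems whose second-to-last letter is 'r' (wofhukurp → wofhukarp, budbukgurp → budbukgarp, vunforl → vunfarl) change the last vowel to 'a'.
So zedwerp → zedwarp.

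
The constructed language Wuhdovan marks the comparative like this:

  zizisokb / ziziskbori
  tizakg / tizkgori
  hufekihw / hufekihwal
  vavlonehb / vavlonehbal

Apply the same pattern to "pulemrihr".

pulemrihral

"pulemrihr" has second-to-last letter 'h'. The stems whose second-to-last letter is 'h' (vavlonehb → vavlonehbal, hufekihw → hufekihwal) add -al.
So pulemrihr → pulemrihral.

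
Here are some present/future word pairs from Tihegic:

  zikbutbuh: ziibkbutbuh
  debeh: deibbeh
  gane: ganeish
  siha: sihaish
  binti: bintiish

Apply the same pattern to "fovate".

fovateish

"fovate" ends in a vowel. The stems ending in a vowel (gane → ganeish, siha → sihaish, binti → bintiish) add -ish.
The other pattern: stems ending in a consonant insert -ib- after the first vowel.
So fovate → fovateish.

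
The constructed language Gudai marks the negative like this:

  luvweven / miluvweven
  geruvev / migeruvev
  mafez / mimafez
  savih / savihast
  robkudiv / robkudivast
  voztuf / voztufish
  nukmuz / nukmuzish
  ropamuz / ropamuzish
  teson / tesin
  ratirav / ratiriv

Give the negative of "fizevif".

geruvev and robkudiv both end in -v yet inflect differently (migeruvev, robkudivast), so the final letter is not what conditions the rule; the last vowel is.
"fizevif" has last vowel 'i'. The stems whose last vowel is 'i' (savih → savihast, robkudiv → robkudivast) add -ast.
So fizevif → fizevifast.

fizevifast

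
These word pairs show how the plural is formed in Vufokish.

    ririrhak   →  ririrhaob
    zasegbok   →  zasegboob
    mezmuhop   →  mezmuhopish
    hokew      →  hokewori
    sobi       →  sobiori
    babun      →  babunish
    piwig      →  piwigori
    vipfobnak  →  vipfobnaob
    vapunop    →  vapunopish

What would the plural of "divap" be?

divapish

mezmuhop and zasegbok both have last vowel 'o' yet inflect differently (mezmuhopish, zasegboob), so the last vowel is not what conditions the rule; the final letter is.
"divap" ends in -p. The stems ending in -p (mezmuhop → mezmuhopish, vapunop → vapunopish) add -ish.
So divap → divapish.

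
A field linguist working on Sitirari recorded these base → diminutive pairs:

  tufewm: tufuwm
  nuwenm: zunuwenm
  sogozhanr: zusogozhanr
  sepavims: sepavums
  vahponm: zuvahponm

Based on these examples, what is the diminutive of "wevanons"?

zuwevanons

vahponm and tufewm both end in -m yet inflect differently (zuvahponm, tufuwm), so the final letter is not what conditions the rule; the second-to-last letter is.
"wevanons" has second-to-last letter 'n'. The stems whose second-to-last letter is 'n' (vahponm → zuvahponm, sogozhanr → zusogozhanr, nuwenm → zunuwenm) add the prefix zu-.
So wevanons → zuwevanons.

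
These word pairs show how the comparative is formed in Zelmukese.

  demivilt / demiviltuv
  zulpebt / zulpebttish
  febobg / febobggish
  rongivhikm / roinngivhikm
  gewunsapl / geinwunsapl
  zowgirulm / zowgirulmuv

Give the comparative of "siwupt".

siinwupt

"siwupt" has second-to-last letter 'p'. The one such stem in the data (gewunsapl → geinwunsapl) inserts -in- after the first vowel (as does rongivhikm), so the same rule applies.
The other patterns: stems whose second-to-last letter is 'b' double the final consonant and add -ish; stems whose second-to-last letter is 'l' add -uv.
So siwupt → siinwupt.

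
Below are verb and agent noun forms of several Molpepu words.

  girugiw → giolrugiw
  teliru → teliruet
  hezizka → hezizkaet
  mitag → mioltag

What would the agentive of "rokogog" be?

"rokogog" ends in a consonant. The stems ending in a consonant (girugiw → giolrugiw, mitag → mioltag) insert -ol- after the first vowel.
The other pattern: stems ending in a vowel add -et.
So rokogog → roolkogog.

roolkogog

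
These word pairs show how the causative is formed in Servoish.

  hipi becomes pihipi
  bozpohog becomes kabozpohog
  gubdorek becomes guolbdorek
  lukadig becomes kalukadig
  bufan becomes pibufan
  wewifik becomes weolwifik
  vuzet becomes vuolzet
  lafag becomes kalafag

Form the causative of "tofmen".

pitofmen

lafag and bufan both have last vowel 'a' yet inflect differently (kalafag, pibufan), so the last vowel is not what conditions the rule; the final letter is.
"tofmen" ends in -n. The one such stem in the data (bufan → pibufan) adds the prefix pi-, so the same rule applies.
The other patterns: stems ending in -g add the prefix ka-; stems ending in -k or -t insert -ol- after the first vowel.
So tofmen → pitofmen.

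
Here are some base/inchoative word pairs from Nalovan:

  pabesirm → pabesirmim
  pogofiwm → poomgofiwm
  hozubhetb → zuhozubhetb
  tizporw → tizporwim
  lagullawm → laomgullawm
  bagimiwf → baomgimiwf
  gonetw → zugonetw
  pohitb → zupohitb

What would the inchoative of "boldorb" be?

boldorbim

gonetw and tizporw both end in -w yet inflect differently (zugonetw, tizporwim), so the final letter is not what conditions the rule; the second-to-last letter is.
"boldorb" has second-to-last letter 'r'. The stems whose second-to-last letter is 'r' (tizporw → tizporwim, pabesirm → pabesirmim) add -im.
The other patterns: stems whose second-to-last letter is 't' add the prefix zu-; stems whose second-to-last letter is 'w' insert -om- after the first vowel.
So boldorb → boldorbim.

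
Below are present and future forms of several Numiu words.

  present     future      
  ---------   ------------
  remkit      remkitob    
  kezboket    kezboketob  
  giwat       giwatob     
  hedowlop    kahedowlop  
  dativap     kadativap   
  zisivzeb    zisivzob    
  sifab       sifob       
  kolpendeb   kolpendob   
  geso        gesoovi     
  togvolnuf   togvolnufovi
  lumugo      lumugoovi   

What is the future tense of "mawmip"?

giwat and dativap both have last vowel 'a' yet inflect differently (giwatob, kadativap), so the last vowel is not what conditions the rule; the final letter is.
"mawmip" ends in -p. The stems ending in -p (hedowlop → kahedowlop, dativap → kadativap) add the prefix ka-.
The other patterns: stems ending in -t add -ob; stems ending in -b change the last vowel to 'o'; stems ending in -f or -o add -ovi.
So mawmip → kamawmip.

kamawmip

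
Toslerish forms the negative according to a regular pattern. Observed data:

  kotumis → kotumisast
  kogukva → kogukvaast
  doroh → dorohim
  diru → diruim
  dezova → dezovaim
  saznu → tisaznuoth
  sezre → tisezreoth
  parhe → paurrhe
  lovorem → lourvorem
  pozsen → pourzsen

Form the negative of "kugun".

kugunast

kogukva and dezova both end in -a yet inflect differently (kogukvaast, dezovaim), so the final letter is not what conditions the rule; the first letter is.
"kugun" begins with k-. The stems beginning with k- (kotumis → kotumisast, kogukva → kogukvaast) add -ast.
The other patterns: stems beginning with d- add -im; stems beginning with s- add ti- … -oth around the stem; stems beginning with l- or p- insert -ur- after the first vowel.
So kugun → kugunast.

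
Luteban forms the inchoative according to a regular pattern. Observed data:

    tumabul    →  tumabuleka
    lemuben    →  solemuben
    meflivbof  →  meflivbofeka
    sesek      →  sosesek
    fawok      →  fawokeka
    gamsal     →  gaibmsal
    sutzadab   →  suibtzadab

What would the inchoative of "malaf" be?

sesek and fawok both end in -k yet inflect differently (sosesek, fawokeka), so the final letter is not what conditions the rule; the last vowel is.
"malaf" has last vowel 'a'. The stems whose last vowel is 'a' (gamsal → gaibmsal, sutzadab → suibtzadab) insert -ib- after the first vowel.
So malaf → maiblaf.

maiblaf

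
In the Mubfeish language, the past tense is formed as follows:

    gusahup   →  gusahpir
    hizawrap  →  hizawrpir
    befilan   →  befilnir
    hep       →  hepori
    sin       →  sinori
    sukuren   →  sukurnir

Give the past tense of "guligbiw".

guligbwir

"guligbiw" has 3 vowels. The stems with 3 vowels (hizawrap → hizawrpir, gusahup → gusahpir, sukuren → sukurnir) delete the last vowel and add -ir.
The other pattern: stems with 1 vowel add -ori.
So guligbiw → guligbwir.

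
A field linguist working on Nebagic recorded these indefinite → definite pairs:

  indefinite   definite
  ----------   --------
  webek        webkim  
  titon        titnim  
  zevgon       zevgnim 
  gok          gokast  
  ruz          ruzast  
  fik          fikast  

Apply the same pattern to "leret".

webek and gok both end in -k yet inflect differently (webkim, gokast), so the final letter is not what conditions the rule; the number of vowels is.
"leret" has 2 vowels. The stems with 2 vowels (webek → webkim, titon → titnim, zevgon → zevgnim) delete the last vowel and add -im.
The other pattern: stems with 1 vowel add -ast.
So leret → lertim.

lertim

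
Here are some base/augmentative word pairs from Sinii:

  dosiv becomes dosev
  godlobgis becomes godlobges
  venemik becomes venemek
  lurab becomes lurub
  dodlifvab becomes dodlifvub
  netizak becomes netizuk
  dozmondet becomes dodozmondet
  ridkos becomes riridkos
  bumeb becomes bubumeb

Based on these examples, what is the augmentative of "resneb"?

venemik and netizak both end in -k yet inflect differently (venemek, netizuk), so the final letter is not what conditions the rule; the last vowel is.
"resneb" has last vowel 'e'. The stems whose last vowel is 'e' (dozmondet → dodozmondet, bumeb → bubumeb) repeat the first consonant+vowel as a prefix.
So resneb → reresneb.

reresneb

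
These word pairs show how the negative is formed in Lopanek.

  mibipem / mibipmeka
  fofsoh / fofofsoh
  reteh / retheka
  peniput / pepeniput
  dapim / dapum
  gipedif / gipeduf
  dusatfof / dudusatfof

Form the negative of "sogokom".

dapim and mibipem both end in -m yet inflect differently (dapum, mibipmeka), so the final letter is not what conditions the rule; the last vowel is.
"sogokom" has last vowel 'o'. The stems whose last vowel is 'o' (fofsoh → fofofsoh, dusatfof → dudusatfof) repeat the first consonant+vowel as a prefix.
So sogokom → sosogokom.

sosogokom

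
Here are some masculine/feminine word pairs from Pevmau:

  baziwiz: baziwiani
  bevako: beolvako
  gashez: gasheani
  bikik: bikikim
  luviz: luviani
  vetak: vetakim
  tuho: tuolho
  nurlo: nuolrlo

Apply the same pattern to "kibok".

"kibok" ends in -k. The stems ending in -k (bikik → bikikim, vetak → vetakim) add -im.
So kibok → kibokim.

kibokim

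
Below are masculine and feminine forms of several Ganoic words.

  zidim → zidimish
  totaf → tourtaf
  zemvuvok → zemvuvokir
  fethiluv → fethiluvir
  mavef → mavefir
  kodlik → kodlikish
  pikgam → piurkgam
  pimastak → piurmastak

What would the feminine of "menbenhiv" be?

menbenhivish

"menbenhiv" has last vowel 'i'. The stems whose last vowel is 'i' (zidim → zidimish, kodlik → kodlikish) add -ish.
So menbenhiv → menbenhivish.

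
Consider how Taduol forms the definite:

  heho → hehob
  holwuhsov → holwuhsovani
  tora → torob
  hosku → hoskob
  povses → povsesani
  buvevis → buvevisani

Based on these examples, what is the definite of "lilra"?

"lilra" ends in a vowel. The stems ending in a vowel (hosku → hoskob, heho → hehob, tora → torob) drop the final letter and add -ob.
So lilra → lilrob.

lilrob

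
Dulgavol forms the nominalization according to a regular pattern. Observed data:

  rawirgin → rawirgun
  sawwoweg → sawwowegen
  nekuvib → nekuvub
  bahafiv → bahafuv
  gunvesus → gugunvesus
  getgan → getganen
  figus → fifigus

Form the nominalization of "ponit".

rawirgin and getgan both end in -n yet inflect differently (rawirgun, getganen), so the final letter is not what conditions the rule; the last vowel is.
"ponit" has last vowel 'i'. The stems whose last vowel is 'i' (nekuvib → nekuvub, rawirgin → rawirgun, bahafiv → bahafuv) change the last vowel to 'u'.
The other patterns: stems whose last vowel is 'u' repeat the first consonant+vowel as a prefix; stems whose last vowel is 'a' or 'e' add -en.
So ponit → ponut.

ponut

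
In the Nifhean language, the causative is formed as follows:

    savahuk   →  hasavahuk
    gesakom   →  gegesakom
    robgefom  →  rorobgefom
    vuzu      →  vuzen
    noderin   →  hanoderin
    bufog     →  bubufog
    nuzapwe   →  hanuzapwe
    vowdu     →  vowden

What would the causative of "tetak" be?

vowdu and savahuk both have last vowel 'u' yet inflect differently (vowden, hasavahuk), so the last vowel is not what conditions the rule; the final letter is.
"tetak" ends in -k. The one such stem in the data (savahuk → hasavahuk) adds the prefix ha-, so the same rule applies.
So tetak → hatetak.

hatetak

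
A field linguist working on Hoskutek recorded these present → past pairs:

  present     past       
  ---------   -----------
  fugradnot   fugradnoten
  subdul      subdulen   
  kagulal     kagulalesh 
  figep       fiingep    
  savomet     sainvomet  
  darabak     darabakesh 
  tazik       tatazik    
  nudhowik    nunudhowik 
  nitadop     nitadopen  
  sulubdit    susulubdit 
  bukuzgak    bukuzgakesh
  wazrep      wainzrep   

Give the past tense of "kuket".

"kuket" has last vowel 'e'. The stems whose last vowel is 'e' (figep → fiingep, wazrep → wainzrep, savomet → sainvomet) insert -in- after the first vowel.
The other patterns: stems whose last vowel is 'a' add -esh; stems whose last vowel is 'i' repeat the first consonant+vowel as a prefix; stems whose last vowel is 'o' or 'u' add -en.
So kuket → kuinket.

kuinket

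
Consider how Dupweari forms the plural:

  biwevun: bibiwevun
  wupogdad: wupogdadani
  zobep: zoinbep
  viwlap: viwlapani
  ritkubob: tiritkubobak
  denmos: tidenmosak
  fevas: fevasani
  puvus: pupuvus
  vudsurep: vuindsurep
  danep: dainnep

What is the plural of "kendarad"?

kendaradani

"kendarad" has last vowel 'a'. The stems whose last vowel is 'a' (viwlap → viwlapani, wupogdad → wupogdadani, fevas → fevasani) add -ani.
The other patterns: stems whose last vowel is 'e' insert -in- after the first vowel; stems whose last vowel is 'o' add ti- … -ak around the stem; stems whose last vowel is 'u' repeat the first consonant+vowel as a prefix.
So kendarad → kendaradani.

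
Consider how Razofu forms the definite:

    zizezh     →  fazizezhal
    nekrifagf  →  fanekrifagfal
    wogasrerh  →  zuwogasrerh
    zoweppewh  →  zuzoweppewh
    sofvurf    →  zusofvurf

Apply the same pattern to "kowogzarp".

zizezh and wogasrerh both end in -h yet inflect differently (fazizezhal, zuwogasrerh), so the final letter is not what conditions the rule; the second-to-last letter is.
"kowogzarp" has second-to-last letter 'r'. The stems whose second-to-last letter is 'r' (wogasrerh → zuwogasrerh, sofvurf → zusofvurf) add the prefix zu-.
So kowogzarp → zukowogzarp.

zukowogzarp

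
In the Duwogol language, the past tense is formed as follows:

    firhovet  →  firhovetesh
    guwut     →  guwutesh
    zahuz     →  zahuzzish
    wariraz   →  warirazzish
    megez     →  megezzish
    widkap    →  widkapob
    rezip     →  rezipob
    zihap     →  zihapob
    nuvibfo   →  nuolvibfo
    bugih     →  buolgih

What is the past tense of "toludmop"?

"toludmop" ends in -p. The stems ending in -p (widkap → widkapob, rezip → rezipob, zihap → zihapob) add -ob.
The other patterns: stems ending in -t add -esh; stems ending in -z double the final consonant and add -ish; stems ending in -h or -o insert -ol- after the first vowel.
So toludmop → toludmopob.

toludmopob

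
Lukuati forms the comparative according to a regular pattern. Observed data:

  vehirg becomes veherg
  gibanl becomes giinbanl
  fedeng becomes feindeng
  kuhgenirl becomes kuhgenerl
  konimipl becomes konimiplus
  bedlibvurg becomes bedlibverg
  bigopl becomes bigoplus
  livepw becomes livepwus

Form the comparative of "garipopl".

garipoplus

bigopl and gibanl both end in -l yet inflect differently (bigoplus, giinbanl), so the final letter is not what conditions the rule; the second-to-last letter is.
"garipopl" has second-to-last letter 'p'. The stems whose second-to-last letter is 'p' (livepw → livepwus, bigopl → bigoplus, konimipl → konimiplus) add -us.
The other patterns: stems whose second-to-last letter is 'n' insert -in- after the first vowel; stems whose second-to-last letter is 'r' change the last vowel to 'e'.
So garipopl → garipoplus.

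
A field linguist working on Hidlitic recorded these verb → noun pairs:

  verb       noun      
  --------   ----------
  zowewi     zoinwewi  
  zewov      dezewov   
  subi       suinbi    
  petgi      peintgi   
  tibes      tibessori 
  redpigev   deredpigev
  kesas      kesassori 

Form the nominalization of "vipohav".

tibes and redpigev both have last vowel 'e' yet inflect differently (tibessori, deredpigev), so the last vowel is not what conditions the rule; the final letter is.
"vipohav" ends in -v. The stems ending in -v (redpigev → deredpigev, zewov → dezewov) add the prefix de-.
The other patterns: stems ending in -s double the final consonant and add -ori; stems ending in -i insert -in- after the first vowel.
So vipohav → devipohav.

devipohav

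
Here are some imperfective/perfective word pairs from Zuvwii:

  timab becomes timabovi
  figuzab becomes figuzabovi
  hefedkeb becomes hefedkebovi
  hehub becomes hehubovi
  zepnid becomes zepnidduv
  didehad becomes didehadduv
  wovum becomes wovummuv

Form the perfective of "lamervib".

lamervibovi

"lamervib" ends in -b. The stems ending in -b (timab → timabovi, figuzab → figuzabovi, hefedkeb → hefedkebovi) add -ovi.
So lamervib → lamervibovi.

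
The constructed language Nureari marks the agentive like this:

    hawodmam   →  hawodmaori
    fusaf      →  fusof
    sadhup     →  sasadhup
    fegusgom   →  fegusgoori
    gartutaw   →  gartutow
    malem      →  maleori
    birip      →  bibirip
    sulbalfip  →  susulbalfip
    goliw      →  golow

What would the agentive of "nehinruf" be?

fusaf and hawodmam both have last vowel 'a' yet inflect differently (fusof, hawodmaori), so the last vowel is not what conditions the rule; the final letter is.
"nehinruf" ends in -f. The one such stem in the data (fusaf → fusof) changes the last vowel to 'o' (as do goliw, gartutaw), so the same rule applies.
So nehinruf → nehinrof.

nehinrof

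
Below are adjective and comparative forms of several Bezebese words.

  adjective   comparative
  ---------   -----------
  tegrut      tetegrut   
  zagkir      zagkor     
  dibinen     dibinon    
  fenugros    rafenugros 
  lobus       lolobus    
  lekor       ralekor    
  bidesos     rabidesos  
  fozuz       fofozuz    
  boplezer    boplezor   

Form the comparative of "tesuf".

tetesuf

fenugros and lobus both end in -s yet inflect differently (rafenugros, lolobus), so the final letter is not what conditions the rule; the last vowel is.
"tesuf" has last vowel 'u'. The stems whose last vowel is 'u' (fozuz → fofozuz, tegrut → tetegrut, lobus → lolobus) repeat the first consonant+vowel as a prefix.
The other patterns: stems whose last vowel is 'o' add the prefix ra-; stems whose last vowel is 'e' or 'i' change the last vowel to 'o'.
So tesuf → tetesuf.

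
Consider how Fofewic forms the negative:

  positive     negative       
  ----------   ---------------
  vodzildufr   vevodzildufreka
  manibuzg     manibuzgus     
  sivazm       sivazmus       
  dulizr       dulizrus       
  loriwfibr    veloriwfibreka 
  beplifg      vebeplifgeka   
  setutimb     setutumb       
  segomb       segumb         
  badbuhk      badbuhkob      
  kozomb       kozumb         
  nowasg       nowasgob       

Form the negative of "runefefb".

manibuzg and nowasg both end in -g yet inflect differently (manibuzgus, nowasgob), so the final letter is not what conditions the rule; the second-to-last letter is.
"runefefb" has second-to-last letter 'f'. The stems whose second-to-last letter is 'f' (beplifg → vebeplifgeka, vodzildufr → vevodzildufreka) add ve- … -eka around the stem.
So runefefb → verunefefbeka.

verunefefbeka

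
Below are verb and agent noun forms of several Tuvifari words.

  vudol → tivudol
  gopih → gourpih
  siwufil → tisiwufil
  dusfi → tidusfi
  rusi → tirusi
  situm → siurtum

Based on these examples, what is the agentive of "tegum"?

teurgum

"tegum" ends in -m. The one such stem in the data (situm → siurtum) inserts -ur- after the first vowel (as does gopih), so the same rule applies.
So tegum → teurgum.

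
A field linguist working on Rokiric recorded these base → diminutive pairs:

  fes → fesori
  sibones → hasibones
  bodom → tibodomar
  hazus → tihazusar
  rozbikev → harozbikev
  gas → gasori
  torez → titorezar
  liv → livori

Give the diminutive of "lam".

fes and hazus both end in -s yet inflect differently (fesori, tihazusar), so the final letter is not what conditions the rule; the number of vowels is.
"lam" has 1 vowel. The stems with 1 vowel (liv → livori, fes → fesori, gas → gasori) add -ori.
The other patterns: stems with 2 vowels add ti- … -ar around the stem; stems with 3 vowels add the prefix ha-.
So lam → lamori.

lamori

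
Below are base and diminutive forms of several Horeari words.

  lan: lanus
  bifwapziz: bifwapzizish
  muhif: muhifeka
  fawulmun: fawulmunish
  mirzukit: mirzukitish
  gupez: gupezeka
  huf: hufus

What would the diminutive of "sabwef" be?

huf and muhif both end in -f yet inflect differently (hufus, muhifeka), so the final letter is not what conditions the rule; the number of vowels is.
"sabwef" has 2 vowels. The stems with 2 vowels (gupez → gupezeka, muhif → muhifeka) add -eka.
So sabwef → sabwefeka.

sabwefeka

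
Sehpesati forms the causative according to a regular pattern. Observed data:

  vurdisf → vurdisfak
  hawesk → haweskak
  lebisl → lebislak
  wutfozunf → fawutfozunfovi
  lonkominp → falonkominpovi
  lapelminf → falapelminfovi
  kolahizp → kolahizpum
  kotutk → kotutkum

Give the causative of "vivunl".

favivunlovi

vurdisf and wutfozunf both end in -f yet inflect differently (vurdisfak, fawutfozunfovi), so the final letter is not what conditions the rule; the second-to-last letter is.
"vivunl" has second-to-last letter 'n'. The stems whose second-to-last letter is 'n' (wutfozunf → fawutfozunfovi, lonkominp → falonkominpovi, lapelminf → falapelminfovi) add fa- … -ovi around the stem.
So vivunl → favivunlovi.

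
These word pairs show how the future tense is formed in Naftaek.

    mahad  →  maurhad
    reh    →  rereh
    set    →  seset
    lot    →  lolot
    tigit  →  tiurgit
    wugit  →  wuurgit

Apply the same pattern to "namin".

set and wugit both end in -t yet inflect differently (seset, wuurgit), so the final letter is not what conditions the rule; the number of vowels is.
"namin" has 2 vowels. The stems with 2 vowels (mahad → maurhad, wugit → wuurgit, tigit → tiurgit) insert -ur- after the first vowel.
The other pattern: stems with 1 vowel repeat the first consonant+vowel as a prefix.
So namin → naurmin.

naurmin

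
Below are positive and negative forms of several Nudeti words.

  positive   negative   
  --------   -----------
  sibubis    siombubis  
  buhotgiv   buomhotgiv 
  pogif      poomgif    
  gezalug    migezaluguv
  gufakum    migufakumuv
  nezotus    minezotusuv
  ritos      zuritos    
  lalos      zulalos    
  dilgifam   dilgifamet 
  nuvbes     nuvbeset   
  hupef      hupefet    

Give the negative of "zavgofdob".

"zavgofdob" has last vowel 'o'. The stems whose last vowel is 'o' (ritos → zuritos, lalos → zulalos) add the prefix zu-.
The other patterns: stems whose last vowel is 'i' insert -om- after the first vowel; stems whose last vowel is 'u' add mi- … -uv around the stem; stems whose last vowel is 'a' or 'e' add -et.
So zavgofdob → zuzavgofdob.

zuzavgofdob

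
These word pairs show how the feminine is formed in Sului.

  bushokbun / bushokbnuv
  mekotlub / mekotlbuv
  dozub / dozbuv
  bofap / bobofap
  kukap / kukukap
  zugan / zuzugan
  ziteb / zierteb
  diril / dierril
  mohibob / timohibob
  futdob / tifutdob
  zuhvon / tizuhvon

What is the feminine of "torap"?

bushokbun and zugan both end in -n yet inflect differently (bushokbnuv, zuzugan), so the final letter is not what conditions the rule; the last vowel is.
"torap" has last vowel 'a'. The stems whose last vowel is 'a' (bofap → bobofap, kukap → kukukap, zugan → zuzugan) repeat the first consonant+vowel as a prefix.
So torap → totorap.

totorap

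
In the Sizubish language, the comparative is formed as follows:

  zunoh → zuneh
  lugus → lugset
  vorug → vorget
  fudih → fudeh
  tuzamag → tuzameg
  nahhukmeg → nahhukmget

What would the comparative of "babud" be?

vorug and tuzamag both end in -g yet inflect differently (vorget, tuzameg), so the final letter is not what conditions the rule; the last vowel is.
"babud" has last vowel 'u'. The stems whose last vowel is 'u' (lugus → lugset, vorug → vorget) delete the last vowel and add -et.
So babud → babdet.

babdet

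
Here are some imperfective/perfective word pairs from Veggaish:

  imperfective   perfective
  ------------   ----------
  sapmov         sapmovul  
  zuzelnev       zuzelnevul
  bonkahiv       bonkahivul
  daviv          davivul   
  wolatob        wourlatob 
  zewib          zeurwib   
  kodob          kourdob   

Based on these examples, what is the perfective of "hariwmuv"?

sapmov and wolatob both have last vowel 'o' yet inflect differently (sapmovul, wourlatob), so the last vowel is not what conditions the rule; the final letter is.
"hariwmuv" ends in -v. The stems ending in -v (sapmov → sapmovul, zuzelnev → zuzelnevul, bonkahiv → bonkahivul) add -ul.
The other pattern: stems ending in -b insert -ur- after the first vowel.
So hariwmuv → hariwmuvul.

hariwmuvul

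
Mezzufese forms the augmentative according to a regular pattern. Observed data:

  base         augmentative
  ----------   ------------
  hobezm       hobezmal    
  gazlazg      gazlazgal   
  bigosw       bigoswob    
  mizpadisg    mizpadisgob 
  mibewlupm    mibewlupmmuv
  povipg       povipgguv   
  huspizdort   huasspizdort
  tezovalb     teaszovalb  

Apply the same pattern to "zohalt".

zoashalt

gazlazg and mizpadisg both end in -g yet inflect differently (gazlazgal, mizpadisgob), so the final letter is not what conditions the rule; the second-to-last letter is.
"zohalt" has second-to-last letter 'l'. The one such stem in the data (tezovalb → teaszovalb) inserts -as- after the first vowel (as does huspizdort), so the same rule applies.
The other patterns: stems whose second-to-last letter is 'z' add -al; stems whose second-to-last letter is 's' add -ob; stems whose second-to-last letter is 'p' double the final consonant and add -uv.
So zohalt → zoashalt.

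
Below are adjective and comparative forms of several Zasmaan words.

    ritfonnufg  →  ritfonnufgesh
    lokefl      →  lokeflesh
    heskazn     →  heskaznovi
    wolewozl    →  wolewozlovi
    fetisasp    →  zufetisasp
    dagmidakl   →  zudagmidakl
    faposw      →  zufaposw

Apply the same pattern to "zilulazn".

zilulaznovi

lokefl and wolewozl both end in -l yet inflect differently (lokeflesh, wolewozlovi), so the final letter is not what conditions the rule; the second-to-last letter is.
"zilulazn" has second-to-last letter 'z'. The stems whose second-to-last letter is 'z' (heskazn → heskaznovi, wolewozl → wolewozlovi) add -ovi.
The other patterns: stems whose second-to-last letter is 'f' add -esh; stems whose second-to-last letter is 'k' or 's' add the prefix zu-.
So zilulazn → zilulaznovi.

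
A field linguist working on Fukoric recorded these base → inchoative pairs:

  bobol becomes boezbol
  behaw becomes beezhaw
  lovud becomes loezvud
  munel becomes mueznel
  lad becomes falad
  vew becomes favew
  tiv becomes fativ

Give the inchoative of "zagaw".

lovud and lad both end in -d yet inflect differently (loezvud, falad), so the final letter is not what conditions the rule; the number of vowels is.
"zagaw" has 2 vowels. The stems with 2 vowels (bobol → boezbol, behaw → beezhaw, lovud → loezvud) insert -ez- after the first vowel.
So zagaw → zaezgaw.

zaezgaw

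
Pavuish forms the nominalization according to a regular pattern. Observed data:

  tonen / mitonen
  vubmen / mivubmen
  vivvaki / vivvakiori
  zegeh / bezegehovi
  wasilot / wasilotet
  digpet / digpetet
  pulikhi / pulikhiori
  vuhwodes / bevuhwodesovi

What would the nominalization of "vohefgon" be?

digpet and tonen both have last vowel 'e' yet inflect differently (digpetet, mitonen), so the last vowel is not what conditions the rule; the final letter is.
"vohefgon" ends in -n. The stems ending in -n (tonen → mitonen, vubmen → mivubmen) add the prefix mi-.
So vohefgon → mivohefgon.

mivohefgon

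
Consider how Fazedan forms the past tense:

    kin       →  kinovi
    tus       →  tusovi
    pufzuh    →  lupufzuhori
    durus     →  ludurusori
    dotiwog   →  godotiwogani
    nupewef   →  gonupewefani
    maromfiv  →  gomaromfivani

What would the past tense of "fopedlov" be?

tus and durus both end in -s yet inflect differently (tusovi, ludurusori), so the final letter is not what conditions the rule; the number of vowels is.
"fopedlov" has 3 vowels. The stems with 3 vowels (dotiwog → godotiwogani, nupewef → gonupewefani, maromfiv → gomaromfivani) add go- … -ani around the stem.
The other patterns: stems with 1 vowel add -ovi; stems with 2 vowels add lu- … -ori around the stem.
So fopedlov → gofopedlovani.

gofopedlovani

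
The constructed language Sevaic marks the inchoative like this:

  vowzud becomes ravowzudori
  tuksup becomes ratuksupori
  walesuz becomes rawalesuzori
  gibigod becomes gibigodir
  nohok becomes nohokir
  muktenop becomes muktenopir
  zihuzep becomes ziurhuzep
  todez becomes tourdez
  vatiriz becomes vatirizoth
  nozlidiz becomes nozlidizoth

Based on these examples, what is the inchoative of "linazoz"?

"linazoz" has last vowel 'o'. The stems whose last vowel is 'o' (gibigod → gibigodir, nohok → nohokir, muktenop → muktenopir) add -ir.
The other patterns: stems whose last vowel is 'u' add ra- … -ori around the stem; stems whose last vowel is 'e' insert -ur- after the first vowel; stems whose last vowel is 'i' add -oth.
So linazoz → linazozir.

linazozir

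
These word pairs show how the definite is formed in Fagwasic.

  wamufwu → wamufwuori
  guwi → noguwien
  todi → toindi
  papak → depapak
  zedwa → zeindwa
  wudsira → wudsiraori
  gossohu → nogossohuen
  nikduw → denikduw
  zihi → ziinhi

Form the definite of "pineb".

depineb

"pineb" begins with p-. The one such stem in the data (papak → depapak) adds the prefix de-, so the same rule applies.
The other patterns: stems beginning with g- add no- … -en around the stem; stems beginning with t- or z- insert -in- after the first vowel; stems beginning with w- add -ori.
So pineb → depineb.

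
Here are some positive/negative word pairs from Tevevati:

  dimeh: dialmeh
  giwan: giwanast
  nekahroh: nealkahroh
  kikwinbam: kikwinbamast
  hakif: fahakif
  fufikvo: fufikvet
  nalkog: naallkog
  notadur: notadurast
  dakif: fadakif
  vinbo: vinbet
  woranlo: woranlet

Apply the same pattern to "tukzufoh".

tualkzufoh

"tukzufoh" ends in -h. The stems ending in -h (nekahroh → nealkahroh, dimeh → dialmeh) insert -al- after the first vowel.
So tukzufoh → tualkzufoh.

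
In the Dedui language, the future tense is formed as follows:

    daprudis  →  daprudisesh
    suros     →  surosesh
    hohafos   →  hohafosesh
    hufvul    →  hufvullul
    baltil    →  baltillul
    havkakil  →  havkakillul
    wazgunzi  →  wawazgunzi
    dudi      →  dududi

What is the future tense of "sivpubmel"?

daprudis and baltil both have last vowel 'i' yet inflect differently (daprudisesh, baltillul), so the last vowel is not what conditions the rule; the final letter is.
"sivpubmel" ends in -l. The stems ending in -l (hufvul → hufvullul, baltil → baltillul, havkakil → havkakillul) double the final consonant and add -ul.
So sivpubmel → sivpubmellul.

sivpubmellul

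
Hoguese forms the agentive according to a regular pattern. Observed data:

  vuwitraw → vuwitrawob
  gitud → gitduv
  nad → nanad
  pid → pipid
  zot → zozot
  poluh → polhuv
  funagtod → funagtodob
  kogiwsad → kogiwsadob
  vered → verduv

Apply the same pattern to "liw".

liliw

"liw" has 1 vowel. The stems with 1 vowel (pid → pipid, zot → zozot, nad → nanad) repeat the first consonant+vowel as a prefix.
The other patterns: stems with 2 vowels delete the last vowel and add -uv; stems with 3 vowels add -ob.
So liw → liliw.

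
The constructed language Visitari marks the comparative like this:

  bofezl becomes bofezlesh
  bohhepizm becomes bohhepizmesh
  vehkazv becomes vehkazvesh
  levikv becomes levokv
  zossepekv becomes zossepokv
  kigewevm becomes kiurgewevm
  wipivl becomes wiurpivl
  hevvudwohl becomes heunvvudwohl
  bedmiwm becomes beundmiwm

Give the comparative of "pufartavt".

puurfartavt

vehkazv and levikv both end in -v yet inflect differently (vehkazvesh, levokv), so the final letter is not what conditions the rule; the second-to-last letter is.
"pufartavt" has second-to-last letter 'v'. The stems whose second-to-last letter is 'v' (kigewevm → kiurgewevm, wipivl → wiurpivl) insert -ur- after the first vowel.
The other patterns: stems whose second-to-last letter is 'z' add -esh; stems whose second-to-last letter is 'k' change the last vowel to 'o'; stems whose second-to-last letter is 'h' or 'w' insert -un- after the first vowel.
So pufartavt → puurfartavt.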